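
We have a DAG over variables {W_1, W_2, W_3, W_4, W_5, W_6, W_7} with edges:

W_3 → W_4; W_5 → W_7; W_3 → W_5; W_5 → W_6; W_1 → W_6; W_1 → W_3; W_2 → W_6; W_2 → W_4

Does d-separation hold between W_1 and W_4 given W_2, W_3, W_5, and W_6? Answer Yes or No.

We examine all 4 paths between W_1 and W_4:
Path 1: W_1 → W_6 ← W_5 ← W_3 → W_4
  W_5 is a chain here and W_5 is conditioned on, so the path is blocked at W_5.
Path 2: W_1 → W_6 ← W_2 → W_4
  W_2 is a fork here and W_2 is conditioned on, so the path is blocked at W_2.
Path 3: W_1 → W_3 → W_5 → W_6 ← W_2 → W_4
  W_3 is a chain here and W_3 is conditioned on, so the path is blocked at W_3.
Path 4: W_1 → W_3 → W_4
  W_3 is a chain here and W_3 is conditioned on, so the path is blocked at W_3.
Every path is blocked, so W_1 and W_4 are d-separated given {W_2, W_3, W_5, W_6}.

Yes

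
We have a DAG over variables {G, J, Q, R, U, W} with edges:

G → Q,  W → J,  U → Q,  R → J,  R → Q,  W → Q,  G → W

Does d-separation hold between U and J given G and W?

Yes

Enumerating the 3 paths from U to J and testing each for blocking by {G, W}:
Path 1: U → Q ← R → J
  Q is a collider here and neither Q nor any of its descendants is conditioned on, so the collider stays closed — the path is blocked at Q.
Path 2: U → Q ← W → J
  Q is a collider here and neither Q nor any of its descendants is conditioned on, so the collider stays closed — the path is blocked at Q.
Path 3: U → Q ← G → W → J
  Q is a collider here and neither Q nor any of its descendants is conditioned on, so the collider stays closed — the path is blocked at Q.
All paths are blocked; U ⊥ J | {G, W} holds.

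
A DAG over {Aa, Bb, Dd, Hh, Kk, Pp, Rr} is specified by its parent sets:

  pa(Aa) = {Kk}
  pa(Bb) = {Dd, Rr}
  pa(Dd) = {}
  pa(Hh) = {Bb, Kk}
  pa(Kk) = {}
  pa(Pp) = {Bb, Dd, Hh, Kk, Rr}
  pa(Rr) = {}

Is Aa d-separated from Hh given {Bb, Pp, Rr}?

5 paths connect Aa and Hh; each must be blocked for d-separation to hold:
  1. Aa ← Kk → Pp ← Dd → Bb → Hh — Kk:fork[open]; Pp:collider[open]; Dd:fork[open]; Bb:chain[blocks] ⇒ blocked
  2. Aa ← Kk → Pp ← Rr → Bb → Hh — Kk:fork[open]; Pp:collider[open]; Rr:fork[blocks]; Bb:chain[blocks] ⇒ blocked
  3. Aa ← Kk → Pp ← Hh — Kk:fork[open]; Pp:collider[open] ⇒ active
  4. Aa ← Kk → Pp ← Bb → Hh — Kk:fork[open]; Pp:collider[open]; Bb:fork[blocks] ⇒ blocked
  5. Aa ← Kk → Hh — Kk:fork[open] ⇒ active
Since the path Aa ← Kk → Pp ← Hh is active, Aa and Hh are not d-separated given {Bb, Pp, Rr}.

No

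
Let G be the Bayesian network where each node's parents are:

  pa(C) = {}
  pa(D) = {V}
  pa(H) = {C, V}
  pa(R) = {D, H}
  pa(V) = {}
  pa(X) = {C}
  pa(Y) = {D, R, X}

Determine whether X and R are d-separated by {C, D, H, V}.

Enumerating the 6 paths from X to R and testing each for blocking by {C, D, H, V}:
Path 1: X → Y ← D ← V → H → R
  Y is a collider here and neither Y nor any of its descendants is conditioned on, so the collider stays closed — the path is blocked at Y.
Path 2: X → Y ← D → R
  Y is a collider here and neither Y nor any of its descendants is conditioned on, so the collider stays closed — the path is blocked at Y.
Path 3: X → Y ← R
  Y is a collider here and neither Y nor any of its descendants is conditioned on, so the collider stays closed — the path is blocked at Y.
Path 4: X ← C → H ← V → D → Y ← R
  C is a fork here and C is conditioned on, so the path is blocked at C.
Path 5: X ← C → H ← V → D → R
  C is a fork here and C is conditioned on, so the path is blocked at C.
Path 6: X ← C → H → R
  C is a fork here and C is conditioned on, so the path is blocked at C.
Since every path is blocked, d-separation holds.

Yes — X and R are d-separated given {C, D, H, V}.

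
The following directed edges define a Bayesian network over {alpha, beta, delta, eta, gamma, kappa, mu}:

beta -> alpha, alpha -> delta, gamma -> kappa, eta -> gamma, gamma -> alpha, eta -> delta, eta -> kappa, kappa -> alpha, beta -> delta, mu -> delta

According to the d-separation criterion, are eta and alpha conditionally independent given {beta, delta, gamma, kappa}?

There are 6 undirected paths between eta and alpha; checking each against the conditioning set {beta, delta, gamma, kappa}:
Path 1: eta → delta ← beta → alpha
  beta is a fork here and beta is conditioned on, so the path is blocked at beta.
Path 2: eta → delta ← alpha
  delta is a collider and delta is conditioned on, which opens it — no node blocks this path, so it is active.
Path 3: eta → kappa → alpha
  kappa is a chain here and kappa is conditioned on, so the path is blocked at kappa.
Path 4: eta → kappa ← gamma → alpha
  gamma is a fork here and gamma is conditioned on, so the path is blocked at gamma.
Path 5: eta → gamma → alpha
  gamma is a chain here and gamma is conditioned on, so the path is blocked at gamma.
Path 6: eta → gamma → kappa → alpha
  gamma is a chain here and gamma is conditioned on, so the path is blocked at gamma.
Because an active path exists, eta and alpha are not d-separated.

No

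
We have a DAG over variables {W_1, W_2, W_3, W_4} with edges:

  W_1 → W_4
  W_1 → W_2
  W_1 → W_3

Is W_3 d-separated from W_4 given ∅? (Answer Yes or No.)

No

There is one path between W_3 and W_4:
Path 1: W_3 ← W_1 → W_4
  W_1 is a fork and W_1 is not conditioned on — no node blocks this path, so it is active.
At least one path is unblocked, so d-separation fails.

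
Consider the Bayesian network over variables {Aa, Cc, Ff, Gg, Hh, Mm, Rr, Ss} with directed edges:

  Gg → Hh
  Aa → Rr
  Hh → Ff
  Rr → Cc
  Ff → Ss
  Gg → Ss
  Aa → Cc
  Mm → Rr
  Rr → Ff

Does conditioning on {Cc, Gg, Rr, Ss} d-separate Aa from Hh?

Yes

Enumerating the 4 paths from Aa to Hh and testing each for blocking by {Cc, Gg, Rr, Ss}:
  1. Aa → Cc ← Rr → Ff → Ss ← Gg → Hh — Cc:collider[open]; Rr:fork[blocks]; Ff:chain[open]; Ss:collider[open]; Gg:fork[blocks] ⇒ blocked
  2. Aa → Cc ← Rr → Ff ← Hh — Cc:collider[open]; Rr:fork[blocks]; Ff:collider[open] ⇒ blocked
  3. Aa → Rr → Ff → Ss ← Gg → Hh — Rr:chain[blocks]; Ff:chain[open]; Ss:collider[open]; Gg:fork[blocks] ⇒ blocked
  4. Aa → Rr → Ff ← Hh — Rr:chain[blocks]; Ff:collider[open] ⇒ blocked
Since every path is blocked, d-separation holds.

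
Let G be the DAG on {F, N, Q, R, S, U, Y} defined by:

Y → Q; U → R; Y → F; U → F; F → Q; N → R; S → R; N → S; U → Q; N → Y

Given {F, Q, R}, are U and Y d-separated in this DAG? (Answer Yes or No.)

No

We examine all 6 paths between U and Y:
Path 1: U → R ← N → Y
  R is a collider and R is conditioned on, which opens it; N is a fork and N is not conditioned on — no node blocks this path, so it is active.
Path 2: U → R ← S ← N → Y
  R is a collider and R is conditioned on, which opens it; S is a chain and S is not conditioned on; N is a fork and N is not conditioned on — no node blocks this path, so it is active.
Path 3: U → F ← Y
  F is a collider and F is conditioned on, which opens it — no node blocks this path, so it is active.
Path 4: U → F → Q ← Y
  F is a chain here and F is conditioned on, so the path is blocked at F.
Path 5: U → Q ← F ← Y
  F is a chain here and F is conditioned on, so the path is blocked at F.
Path 6: U → Q ← Y
  Q is a collider and Q is conditioned on, which opens it — no node blocks this path, so it is active.
At least one path is unblocked, so d-separation fails.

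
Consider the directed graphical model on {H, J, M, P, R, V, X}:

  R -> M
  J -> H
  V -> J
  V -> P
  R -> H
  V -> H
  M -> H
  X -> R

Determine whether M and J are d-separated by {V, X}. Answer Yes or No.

Enumerating the 4 paths from M to J and testing each for blocking by {V, X}:
  1. M → H ← V → J — H:collider[blocks]; V:fork[blocks] ⇒ blocked
  2. M → H ← J — H:collider[blocks] ⇒ blocked
  3. M ← R → H ← V → J — R:fork[open]; H:collider[blocks]; V:fork[blocks] ⇒ blocked
  4. M ← R → H ← J — R:fork[open]; H:collider[blocks] ⇒ blocked
All paths are blocked; M ⊥ J | {V, X} holds.

Yes — M and J are d-separated given {V, X}.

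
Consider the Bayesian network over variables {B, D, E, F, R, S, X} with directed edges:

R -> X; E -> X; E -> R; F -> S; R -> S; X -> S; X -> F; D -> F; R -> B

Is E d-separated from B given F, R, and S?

4 paths connect E and B; each must be blocked for d-separation to hold:
Path 1: E → R → B
  R is a chain here and R is conditioned on, so the path is blocked at R.
Path 2: E → X → S ← R → B
  R is a fork here and R is conditioned on, so the path is blocked at R.
Path 3: E → X ← R → B
  R is a fork here and R is conditioned on, so the path is blocked at R.
Path 4: E → X → F → S ← R → B
  F is a chain here and F is conditioned on, so the path is blocked at F.
Every path is blocked, so E and B are d-separated given {F, R, S}.

Yes — E and B are d-separated given {F, R, S}.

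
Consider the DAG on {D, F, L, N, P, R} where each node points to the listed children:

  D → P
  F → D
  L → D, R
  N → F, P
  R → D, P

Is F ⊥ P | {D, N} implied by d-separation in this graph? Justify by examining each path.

No

We examine all 4 paths between F and P:
  1. F ← N → P — N:fork[blocks] ⇒ blocked
  2. F → D ← R → P — D:collider[open]; R:fork[open] ⇒ active
  3. F → D → P — D:chain[blocks] ⇒ blocked
  4. F → D ← L → R → P — D:collider[open]; L:fork[open]; R:chain[open] ⇒ active
Since the path F → D ← R → P is active, F and P are not d-separated given {D, N}.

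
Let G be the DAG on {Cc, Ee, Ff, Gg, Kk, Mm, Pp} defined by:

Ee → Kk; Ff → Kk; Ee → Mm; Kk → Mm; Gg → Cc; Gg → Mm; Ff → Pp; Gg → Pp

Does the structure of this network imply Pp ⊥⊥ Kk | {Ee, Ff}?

Yes

3 paths connect Pp and Kk; each must be blocked for d-separation to hold:
Path 1: Pp ← Ff → Kk
  Ff is a fork here and Ff is conditioned on, so the path is blocked at Ff.
Path 2: Pp ← Gg → Mm ← Ee → Kk
  Mm is a collider here and neither Mm nor any of its descendants is conditioned on, so the collider stays closed — the path is blocked at Mm.
Path 3: Pp ← Gg → Mm ← Kk
  Mm is a collider here and neither Mm nor any of its descendants is conditioned on, so the collider stays closed — the path is blocked at Mm.
All paths are blocked; Pp ⊥ Kk | {Ee, Ff} holds.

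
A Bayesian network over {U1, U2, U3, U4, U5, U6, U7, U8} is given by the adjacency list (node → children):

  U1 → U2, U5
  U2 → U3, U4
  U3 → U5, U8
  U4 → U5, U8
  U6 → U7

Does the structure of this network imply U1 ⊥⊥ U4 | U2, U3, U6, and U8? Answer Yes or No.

Yes — U1 and U4 are d-separated given {U2, U3, U6, U8}.

There are 6 undirected paths between U1 and U4; checking each against the conditioning set {U2, U3, U6, U8}:
Path 1: U1 → U5 ← U3 → U8 ← U4
  U5 is a collider here and neither U5 nor any of its descendants is conditioned on, so the collider stays closed — the path is blocked at U5.
Path 2: U1 → U5 ← U3 ← U2 → U4
  U5 is a collider here and neither U5 nor any of its descendants is conditioned on, so the collider stays closed — the path is blocked at U5.
Path 3: U1 → U5 ← U4
  U5 is a collider here and neither U5 nor any of its descendants is conditioned on, so the collider stays closed — the path is blocked at U5.
Path 4: U1 → U2 → U3 → U5 ← U4
  U2 is a chain here and U2 is conditioned on, so the path is blocked at U2.
Path 5: U1 → U2 → U3 → U8 ← U4
  U2 is a chain here and U2 is conditioned on, so the path is blocked at U2.
Path 6: U1 → U2 → U4
  U2 is a chain here and U2 is conditioned on, so the path is blocked at U2.
Every path is blocked, so U1 and U4 are d-separated given {U2, U3, U6, U8}.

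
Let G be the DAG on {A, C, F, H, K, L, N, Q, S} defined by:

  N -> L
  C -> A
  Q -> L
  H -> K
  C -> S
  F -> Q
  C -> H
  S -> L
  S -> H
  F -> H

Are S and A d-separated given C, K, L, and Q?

Yes

Enumerating the 3 paths from S to A and testing each for blocking by {C, K, L, Q}:
Path 1: S ← C → A
  C is a fork here and C is conditioned on, so the path is blocked at C.
Path 2: S → H ← C → A
  C is a fork here and C is conditioned on, so the path is blocked at C.
Path 3: S → L ← Q ← F → H ← C → A
  Q is a chain here and Q is conditioned on, so the path is blocked at Q.
All paths are blocked; S ⊥ A | {C, K, L, Q} holds.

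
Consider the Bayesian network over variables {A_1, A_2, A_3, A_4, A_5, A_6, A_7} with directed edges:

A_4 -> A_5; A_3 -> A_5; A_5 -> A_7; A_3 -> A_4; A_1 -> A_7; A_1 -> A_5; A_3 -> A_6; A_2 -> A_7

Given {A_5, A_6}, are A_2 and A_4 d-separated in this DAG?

Yes

4 paths connect A_2 and A_4; each must be blocked for d-separation to hold:
  1. A_2 → A_7 ← A_5 ← A_4 — A_7:collider[blocks]; A_5:chain[blocks] ⇒ blocked
  2. A_2 → A_7 ← A_5 ← A_3 → A_4 — A_7:collider[blocks]; A_5:chain[blocks]; A_3:fork[open] ⇒ blocked
  3. A_2 → A_7 ← A_1 → A_5 ← A_4 — A_7:collider[blocks]; A_1:fork[open]; A_5:collider[open] ⇒ blocked
  4. A_2 → A_7 ← A_1 → A_5 ← A_3 → A_4 — A_7:collider[blocks]; A_1:fork[open]; A_5:collider[open]; A_3:fork[open] ⇒ blocked
Since every path is blocked, d-separation holds.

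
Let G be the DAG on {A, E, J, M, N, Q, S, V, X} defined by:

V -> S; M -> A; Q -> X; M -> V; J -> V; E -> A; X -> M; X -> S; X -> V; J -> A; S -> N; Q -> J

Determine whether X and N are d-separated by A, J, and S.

There are 6 undirected paths between X and N; checking each against the conditioning set {A, J, S}:
Path 1: X → V → S → N
  S is a chain here and S is conditioned on, so the path is blocked at S.
Path 2: X → M → V → S → N
  S is a chain here and S is conditioned on, so the path is blocked at S.
Path 3: X → M → A ← J → V → S → N
  J is a fork here and J is conditioned on, so the path is blocked at J.
Path 4: X ← Q → J → V → S → N
  J is a chain here and J is conditioned on, so the path is blocked at J.
Path 5: X ← Q → J → A ← M → V → S → N
  J is a chain here and J is conditioned on, so the path is blocked at J.
Path 6: X → S → N
  S is a chain here and S is conditioned on, so the path is blocked at S.
All paths are blocked; X ⊥ N | {A, J, S} holds.

Yes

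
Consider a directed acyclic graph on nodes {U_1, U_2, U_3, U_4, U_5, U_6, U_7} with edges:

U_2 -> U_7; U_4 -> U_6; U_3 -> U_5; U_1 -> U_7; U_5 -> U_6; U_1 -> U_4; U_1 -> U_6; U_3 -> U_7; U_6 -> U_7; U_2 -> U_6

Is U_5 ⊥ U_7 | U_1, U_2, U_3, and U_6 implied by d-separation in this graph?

Enumerating the 5 paths from U_5 to U_7 and testing each for blocking by {U_1, U_2, U_3, U_6}:
Path 1: U_5 → U_6 ← U_1 → U_7
  U_1 is a fork here and U_1 is conditioned on, so the path is blocked at U_1.
Path 2: U_5 → U_6 ← U_4 ← U_1 → U_7
  U_1 is a fork here and U_1 is conditioned on, so the path is blocked at U_1.
Path 3: U_5 → U_6 ← U_2 → U_7
  U_2 is a fork here and U_2 is conditioned on, so the path is blocked at U_2.
Path 4: U_5 → U_6 → U_7
  U_6 is a chain here and U_6 is conditioned on, so the path is blocked at U_6.
Path 5: U_5 ← U_3 → U_7
  U_3 is a fork here and U_3 is conditioned on, so the path is blocked at U_3.
Every path is blocked, so U_5 and U_7 are d-separated given {U_1, U_2, U_3, U_6}.

Yes — U_5 and U_7 are d-separated given {U_1, U_2, U_3, U_6}.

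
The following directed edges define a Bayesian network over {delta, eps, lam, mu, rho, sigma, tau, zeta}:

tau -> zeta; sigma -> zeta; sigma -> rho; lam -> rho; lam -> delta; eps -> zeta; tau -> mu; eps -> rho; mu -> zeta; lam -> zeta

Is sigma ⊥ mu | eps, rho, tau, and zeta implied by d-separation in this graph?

No — sigma and mu are not d-separated given {eps, rho, tau, zeta}.

Enumerating the 6 paths from sigma to mu and testing each for blocking by {eps, rho, tau, zeta}:
Path 1: sigma → rho ← lam → zeta ← mu
  rho is a collider and rho is conditioned on, which opens it; lam is a fork and lam is not conditioned on; zeta is a collider and zeta is conditioned on, which opens it — no node blocks this path, so it is active.
Path 2: sigma → rho ← lam → zeta ← tau → mu
  tau is a fork here and tau is conditioned on, so the path is blocked at tau.
Path 3: sigma → rho ← eps → zeta ← mu
  eps is a fork here and eps is conditioned on, so the path is blocked at eps.
Path 4: sigma → rho ← eps → zeta ← tau → mu
  eps is a fork here and eps is conditioned on, so the path is blocked at eps.
Path 5: sigma → zeta ← mu
  zeta is a collider and zeta is conditioned on, which opens it — no node blocks this path, so it is active.
Path 6: sigma → zeta ← tau → mu
  tau is a fork here and tau is conditioned on, so the path is blocked at tau.
Because an active path exists, sigma and mu are not d-separated.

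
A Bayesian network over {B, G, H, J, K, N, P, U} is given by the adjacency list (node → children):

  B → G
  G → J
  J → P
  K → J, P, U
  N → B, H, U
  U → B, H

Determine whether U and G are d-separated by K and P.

No — U and G are not d-separated given {K, P}.

There are 5 undirected paths between U and G; checking each against the conditioning set {K, P}:
  1. U ← N → B → G — N:fork[open]; B:chain[open] ⇒ active
  2. U ← K → P ← J ← G — K:fork[blocks]; P:collider[open]; J:chain[open] ⇒ blocked
  3. U ← K → J ← G — K:fork[blocks]; J:collider[open] ⇒ blocked
  4. U → B → G — B:chain[open] ⇒ active
  5. U → H ← N → B → G — H:collider[blocks]; N:fork[open]; B:chain[open] ⇒ blocked
Because an active path exists, U and G are not d-separated.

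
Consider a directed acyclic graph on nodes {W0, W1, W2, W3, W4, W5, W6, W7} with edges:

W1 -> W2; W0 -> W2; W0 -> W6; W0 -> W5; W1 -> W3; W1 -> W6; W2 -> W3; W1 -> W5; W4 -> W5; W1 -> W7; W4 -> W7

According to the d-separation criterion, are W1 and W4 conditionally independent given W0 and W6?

There are 5 undirected paths between W1 and W4; checking each against the conditioning set {W0, W6}:
Path 1: W1 → W7 ← W4
  W7 is a collider here and neither W7 nor any of its descendants is conditioned on, so the collider stays closed — the path is blocked at W7.
Path 2: W1 → W2 ← W0 → W5 ← W4
  W2 is a collider here and neither W2 nor any of its descendants is conditioned on, so the collider stays closed — the path is blocked at W2.
Path 3: W1 → W5 ← W4
  W5 is a collider here and neither W5 nor any of its descendants is conditioned on, so the collider stays closed — the path is blocked at W5.
Path 4: W1 → W3 ← W2 ← W0 → W5 ← W4
  W3 is a collider here and neither W3 nor any of its descendants is conditioned on, so the collider stays closed — the path is blocked at W3.
Path 5: W1 → W6 ← W0 → W5 ← W4
  W0 is a fork here and W0 is conditioned on, so the path is blocked at W0.
Every path is blocked, so W1 and W4 are d-separated given {W0, W6}.

Yes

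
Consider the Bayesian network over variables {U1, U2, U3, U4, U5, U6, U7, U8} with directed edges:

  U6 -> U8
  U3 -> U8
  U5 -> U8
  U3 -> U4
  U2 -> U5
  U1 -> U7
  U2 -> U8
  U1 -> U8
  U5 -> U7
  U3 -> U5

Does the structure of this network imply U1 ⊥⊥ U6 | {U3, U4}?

Enumerating the 4 paths from U1 to U6 and testing each for blocking by {U3, U4}:
Path 1: U1 → U8 ← U6
  U8 is a collider here and neither U8 nor any of its descendants is conditioned on, so the collider stays closed — the path is blocked at U8.
Path 2: U1 → U7 ← U5 → U8 ← U6
  U7 is a collider here and neither U7 nor any of its descendants is conditioned on, so the collider stays closed — the path is blocked at U7.
Path 3: U1 → U7 ← U5 ← U3 → U8 ← U6
  U7 is a collider here and neither U7 nor any of its descendants is conditioned on, so the collider stays closed — the path is blocked at U7.
Path 4: U1 → U7 ← U5 ← U2 → U8 ← U6
  U7 is a collider here and neither U7 nor any of its descendants is conditioned on, so the collider stays closed — the path is blocked at U7.
All paths are blocked; U1 ⊥ U6 | {U3, U4} holds.

Yes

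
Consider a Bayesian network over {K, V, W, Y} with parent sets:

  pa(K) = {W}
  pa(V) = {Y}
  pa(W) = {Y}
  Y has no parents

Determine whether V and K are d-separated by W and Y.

The only undirected path from V to K is:
Path 1: V ← Y → W → K
  Y is a fork here and Y is conditioned on, so the path is blocked at Y.
All paths are blocked; V ⊥ K | {W, Y} holds.

Yes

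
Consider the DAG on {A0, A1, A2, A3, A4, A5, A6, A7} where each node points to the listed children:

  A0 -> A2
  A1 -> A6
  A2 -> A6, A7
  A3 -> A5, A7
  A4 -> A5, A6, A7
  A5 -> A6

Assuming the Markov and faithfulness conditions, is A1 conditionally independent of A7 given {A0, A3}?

Yes

Enumerating the 5 paths from A1 to A7 and testing each for blocking by {A0, A3}:
Path 1: A1 → A6 ← A5 ← A3 → A7
  A6 is a collider here and neither A6 nor any of its descendants is conditioned on, so the collider stays closed — the path is blocked at A6.
Path 2: A1 → A6 ← A5 ← A4 → A7
  A6 is a collider here and neither A6 nor any of its descendants is conditioned on, so the collider stays closed — the path is blocked at A6.
Path 3: A1 → A6 ← A4 → A5 ← A3 → A7
  A6 is a collider here and neither A6 nor any of its descendants is conditioned on, so the collider stays closed — the path is blocked at A6.
Path 4: A1 → A6 ← A4 → A7
  A6 is a collider here and neither A6 nor any of its descendants is conditioned on, so the collider stays closed — the path is blocked at A6.
Path 5: A1 → A6 ← A2 → A7
  A6 is a collider here and neither A6 nor any of its descendants is conditioned on, so the collider stays closed — the path is blocked at A6.
Since every path is blocked, d-separation holds.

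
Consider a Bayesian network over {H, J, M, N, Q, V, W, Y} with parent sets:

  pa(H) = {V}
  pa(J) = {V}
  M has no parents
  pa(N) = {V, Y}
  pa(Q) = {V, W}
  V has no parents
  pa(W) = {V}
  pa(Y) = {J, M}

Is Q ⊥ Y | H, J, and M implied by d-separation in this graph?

Enumerating the 4 paths from Q to Y and testing each for blocking by {H, J, M}:
Path 1: Q ← W ← V → N ← Y
  N is a collider here and neither N nor any of its descendants is conditioned on, so the collider stays closed — the path is blocked at N.
Path 2: Q ← W ← V → J → Y
  J is a chain here and J is conditioned on, so the path is blocked at J.
Path 3: Q ← V → N ← Y
  N is a collider here and neither N nor any of its descendants is conditioned on, so the collider stays closed — the path is blocked at N.
Path 4: Q ← V → J → Y
  J is a chain here and J is conditioned on, so the path is blocked at J.
All paths are blocked; Q ⊥ Y | {H, J, M} holds.

Yes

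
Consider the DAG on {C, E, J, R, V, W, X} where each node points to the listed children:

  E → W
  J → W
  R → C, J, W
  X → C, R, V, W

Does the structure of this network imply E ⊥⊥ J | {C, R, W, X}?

No

Enumerating the 4 paths from E to J and testing each for blocking by {C, R, W, X}:
  1. E → W ← J — W:collider[open] ⇒ active
  2. E → W ← X → C ← R → J — W:collider[open]; X:fork[blocks]; C:collider[open]; R:fork[blocks] ⇒ blocked
  3. E → W ← X → R → J — W:collider[open]; X:fork[blocks]; R:chain[blocks] ⇒ blocked
  4. E → W ← R → J — W:collider[open]; R:fork[blocks] ⇒ blocked
At least one path is unblocked, so d-separation fails.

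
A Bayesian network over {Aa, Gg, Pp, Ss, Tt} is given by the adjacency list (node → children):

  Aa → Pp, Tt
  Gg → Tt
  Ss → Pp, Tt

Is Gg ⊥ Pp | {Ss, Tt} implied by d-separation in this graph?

No

We examine all 2 paths between Gg and Pp:
Path 1: Gg → Tt ← Ss → Pp
  Ss is a fork here and Ss is conditioned on, so the path is blocked at Ss.
Path 2: Gg → Tt ← Aa → Pp
  Tt is a collider and Tt is conditioned on, which opens it; Aa is a fork and Aa is not conditioned on — no node blocks this path, so it is active.
Since the path Gg → Tt ← Aa → Pp is active, Gg and Pp are not d-separated given {Ss, Tt}.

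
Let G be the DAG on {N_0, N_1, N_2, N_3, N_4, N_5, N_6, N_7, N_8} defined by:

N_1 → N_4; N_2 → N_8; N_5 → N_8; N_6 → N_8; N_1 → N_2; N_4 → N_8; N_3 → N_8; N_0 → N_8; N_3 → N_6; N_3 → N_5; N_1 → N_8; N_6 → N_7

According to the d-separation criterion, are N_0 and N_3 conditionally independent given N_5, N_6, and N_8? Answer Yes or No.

There are 3 undirected paths between N_0 and N_3; checking each against the conditioning set {N_5, N_6, N_8}:
  1. N_0 → N_8 ← N_5 ← N_3 — N_8:collider[open]; N_5:chain[blocks] ⇒ blocked
  2. N_0 → N_8 ← N_6 ← N_3 — N_8:collider[open]; N_6:chain[blocks] ⇒ blocked
  3. N_0 → N_8 ← N_3 — N_8:collider[open] ⇒ active
Because an active path exists, N_0 and N_3 are not d-separated.

No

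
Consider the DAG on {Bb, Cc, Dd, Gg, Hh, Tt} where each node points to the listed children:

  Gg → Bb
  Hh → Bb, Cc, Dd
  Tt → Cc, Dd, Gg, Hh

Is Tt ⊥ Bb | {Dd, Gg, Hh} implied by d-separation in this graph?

Yes — Tt and Bb are d-separated given {Dd, Gg, Hh}.

There are 4 undirected paths between Tt and Bb; checking each against the conditioning set {Dd, Gg, Hh}:
Path 1: Tt → Dd ← Hh → Bb
  Hh is a fork here and Hh is conditioned on, so the path is blocked at Hh.
Path 2: Tt → Gg → Bb
  Gg is a chain here and Gg is conditioned on, so the path is blocked at Gg.
Path 3: Tt → Cc ← Hh → Bb
  Cc is a collider here and neither Cc nor any of its descendants is conditioned on, so the collider stays closed — the path is blocked at Cc.
Path 4: Tt → Hh → Bb
  Hh is a chain here and Hh is conditioned on, so the path is blocked at Hh.
All paths are blocked; Tt ⊥ Bb | {Dd, Gg, Hh} holds.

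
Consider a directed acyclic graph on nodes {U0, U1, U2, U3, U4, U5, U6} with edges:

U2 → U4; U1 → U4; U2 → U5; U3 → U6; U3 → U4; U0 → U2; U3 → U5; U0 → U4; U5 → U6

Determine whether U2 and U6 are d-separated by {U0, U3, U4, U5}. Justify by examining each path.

Yes

Enumerating the 6 paths from U2 to U6 and testing each for blocking by {U0, U3, U4, U5}:
  1. U2 ← U0 → U4 ← U3 → U6 — U0:fork[blocks]; U4:collider[open]; U3:fork[blocks] ⇒ blocked
  2. U2 ← U0 → U4 ← U3 → U5 → U6 — U0:fork[blocks]; U4:collider[open]; U3:fork[blocks]; U5:chain[blocks] ⇒ blocked
  3. U2 → U5 → U6 — U5:chain[blocks] ⇒ blocked
  4. U2 → U5 ← U3 → U6 — U5:collider[open]; U3:fork[blocks] ⇒ blocked
  5. U2 → U4 ← U3 → U6 — U4:collider[open]; U3:fork[blocks] ⇒ blocked
  6. U2 → U4 ← U3 → U5 → U6 — U4:collider[open]; U3:fork[blocks]; U5:chain[blocks] ⇒ blocked
Since every path is blocked, d-separation holds.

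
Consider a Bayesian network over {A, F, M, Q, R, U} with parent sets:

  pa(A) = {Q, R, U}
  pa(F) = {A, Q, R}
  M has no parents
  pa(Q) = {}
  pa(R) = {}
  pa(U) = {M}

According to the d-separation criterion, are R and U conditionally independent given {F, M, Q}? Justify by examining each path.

No — R and U are not d-separated given {F, M, Q}.

3 paths connect R and U; each must be blocked for d-separation to hold:
  1. R → A ← U — A:collider[open] ⇒ active
  2. R → F ← A ← U — F:collider[open]; A:chain[open] ⇒ active
  3. R → F ← Q → A ← U — F:collider[open]; Q:fork[blocks]; A:collider[open] ⇒ blocked
At least one path is unblocked, so d-separation fails.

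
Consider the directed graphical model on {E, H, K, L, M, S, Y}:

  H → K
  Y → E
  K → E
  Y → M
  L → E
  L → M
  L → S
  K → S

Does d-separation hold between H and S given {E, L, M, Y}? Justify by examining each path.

No

3 paths connect H and S; each must be blocked for d-separation to hold:
Path 1: H → K → E ← Y → M ← L → S
  Y is a fork here and Y is conditioned on, so the path is blocked at Y.
Path 2: H → K → E ← L → S
  L is a fork here and L is conditioned on, so the path is blocked at L.
Path 3: H → K → S
  K is a chain and K is not conditioned on — no node blocks this path, so it is active.
Because an active path exists, H and S are not d-separated.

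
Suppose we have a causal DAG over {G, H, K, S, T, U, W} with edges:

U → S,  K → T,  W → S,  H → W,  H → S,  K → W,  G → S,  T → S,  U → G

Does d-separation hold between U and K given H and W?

We examine all 6 paths between U and K:
Path 1: U → S ← W ← K
  S is a collider here and neither S nor any of its descendants is conditioned on, so the collider stays closed — the path is blocked at S.
Path 2: U → S ← T ← K
  S is a collider here and neither S nor any of its descendants is conditioned on, so the collider stays closed — the path is blocked at S.
Path 3: U → S ← H → W ← K
  S is a collider here and neither S nor any of its descendants is conditioned on, so the collider stays closed — the path is blocked at S.
Path 4: U → G → S ← W ← K
  S is a collider here and neither S nor any of its descendants is conditioned on, so the collider stays closed — the path is blocked at S.
Path 5: U → G → S ← T ← K
  S is a collider here and neither S nor any of its descendants is conditioned on, so the collider stays closed — the path is blocked at S.
Path 6: U → G → S ← H → W ← K
  S is a collider here and neither S nor any of its descendants is conditioned on, so the collider stays closed — the path is blocked at S.
Every path is blocked, so U and K are d-separated given {H, W}.

Yes — U and K are d-separated given {H, W}.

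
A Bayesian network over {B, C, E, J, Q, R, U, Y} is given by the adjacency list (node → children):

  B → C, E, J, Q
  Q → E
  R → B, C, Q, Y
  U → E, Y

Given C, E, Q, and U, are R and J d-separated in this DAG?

No — R and J are not d-separated given {C, E, Q, U}.

There are 6 undirected paths between R and J; checking each against the conditioning set {C, E, Q, U}:
Path 1: R → C ← B → J
  C is a collider and C is conditioned on, which opens it; B is a fork and B is not conditioned on — no node blocks this path, so it is active.
Path 2: R → Y ← U → E ← B → J
  Y is a collider here and neither Y nor any of its descendants is conditioned on, so the collider stays closed — the path is blocked at Y.
Path 3: R → Y ← U → E ← Q ← B → J
  Y is a collider here and neither Y nor any of its descendants is conditioned on, so the collider stays closed — the path is blocked at Y.
Path 4: R → B → J
  B is a chain and B is not conditioned on — no node blocks this path, so it is active.
Path 5: R → Q ← B → J
  Q is a collider and Q is conditioned on, which opens it; B is a fork and B is not conditioned on — no node blocks this path, so it is active.
Path 6: R → Q → E ← B → J
  Q is a chain here and Q is conditioned on, so the path is blocked at Q.
Because an active path exists, R and J are not d-separated.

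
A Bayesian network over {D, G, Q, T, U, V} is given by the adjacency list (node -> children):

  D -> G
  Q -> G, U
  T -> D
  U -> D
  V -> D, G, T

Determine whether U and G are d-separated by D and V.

4 paths connect U and G; each must be blocked for d-separation to hold:
  1. U → D ← V → G — D:collider[open]; V:fork[blocks] ⇒ blocked
  2. U → D ← T ← V → G — D:collider[open]; T:chain[open]; V:fork[blocks] ⇒ blocked
  3. U → D → G — D:chain[blocks] ⇒ blocked
  4. U ← Q → G — Q:fork[open] ⇒ active
Since the path U ← Q → G is active, U and G are not d-separated given {D, V}.

No — U and G are not d-separated given {D, V}.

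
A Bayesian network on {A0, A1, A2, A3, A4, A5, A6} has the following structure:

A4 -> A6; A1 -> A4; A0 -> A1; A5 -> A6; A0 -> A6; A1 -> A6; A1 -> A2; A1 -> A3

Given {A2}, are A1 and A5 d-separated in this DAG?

Yes

We examine all 3 paths between A1 and A5:
  1. A1 → A4 → A6 ← A5 — A4:chain[open]; A6:collider[blocks] ⇒ blocked
  2. A1 ← A0 → A6 ← A5 — A0:fork[open]; A6:collider[blocks] ⇒ blocked
  3. A1 → A6 ← A5 — A6:collider[blocks] ⇒ blocked
All paths are blocked; A1 ⊥ A5 | {A2} holds.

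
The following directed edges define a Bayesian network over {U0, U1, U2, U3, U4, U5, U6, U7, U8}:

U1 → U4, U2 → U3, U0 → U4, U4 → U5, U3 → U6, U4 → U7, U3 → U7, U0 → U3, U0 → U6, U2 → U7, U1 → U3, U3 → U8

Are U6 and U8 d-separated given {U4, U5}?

Enumerating the 5 paths from U6 to U8 and testing each for blocking by {U4, U5}:
  1. U6 ← U0 → U4 ← U1 → U3 → U8 — U0:fork[open]; U4:collider[open]; U1:fork[open]; U3:chain[open] ⇒ active
  2. U6 ← U0 → U4 → U7 ← U3 → U8 — U0:fork[open]; U4:chain[blocks]; U7:collider[blocks]; U3:fork[open] ⇒ blocked
  3. U6 ← U0 → U4 → U7 ← U2 → U3 → U8 — U0:fork[open]; U4:chain[blocks]; U7:collider[blocks]; U2:fork[open]; U3:chain[open] ⇒ blocked
  4. U6 ← U0 → U3 → U8 — U0:fork[open]; U3:chain[open] ⇒ active
  5. U6 ← U3 → U8 — U3:fork[open] ⇒ active
Because an active path exists, U6 and U8 are not d-separated.

No — U6 and U8 are not d-separated given {U4, U5}.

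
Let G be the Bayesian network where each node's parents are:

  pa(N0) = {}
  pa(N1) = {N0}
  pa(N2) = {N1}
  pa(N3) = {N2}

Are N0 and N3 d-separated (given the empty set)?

No

Only one path connects N0 and N3:
Path 1: N0 → N1 → N2 → N3
  N1 is a chain and N1 is not conditioned on; N2 is a chain and N2 is not conditioned on — no node blocks this path, so it is active.
Because an active path exists, N0 and N3 are not d-separated.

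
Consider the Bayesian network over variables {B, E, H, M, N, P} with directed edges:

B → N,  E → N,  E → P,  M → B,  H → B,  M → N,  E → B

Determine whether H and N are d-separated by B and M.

There are 3 undirected paths between H and N; checking each against the conditioning set {B, M}:
Path 1: H → B ← M → N
  M is a fork here and M is conditioned on, so the path is blocked at M.
Path 2: H → B ← E → N
  B is a collider and B is conditioned on, which opens it; E is a fork and E is not conditioned on — no node blocks this path, so it is active.
Path 3: H → B → N
  B is a chain here and B is conditioned on, so the path is blocked at B.
Because an active path exists, H and N are not d-separated.

No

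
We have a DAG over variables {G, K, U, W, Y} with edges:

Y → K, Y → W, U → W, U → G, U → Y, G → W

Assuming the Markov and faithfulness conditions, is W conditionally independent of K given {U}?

Enumerating the 3 paths from W to K and testing each for blocking by {U}:
Path 1: W ← G ← U → Y → K
  U is a fork here and U is conditioned on, so the path is blocked at U.
Path 2: W ← Y → K
  Y is a fork and Y is not conditioned on — no node blocks this path, so it is active.
Path 3: W ← U → Y → K
  U is a fork here and U is conditioned on, so the path is blocked at U.
Since the path W ← Y → K is active, W and K are not d-separated given {U}.

No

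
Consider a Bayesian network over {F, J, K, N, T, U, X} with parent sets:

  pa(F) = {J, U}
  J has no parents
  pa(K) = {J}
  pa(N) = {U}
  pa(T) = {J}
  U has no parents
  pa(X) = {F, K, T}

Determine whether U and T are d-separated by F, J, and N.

There are 4 undirected paths between U and T; checking each against the conditioning set {F, J, N}:
Path 1: U → F ← J → T
  J is a fork here and J is conditioned on, so the path is blocked at J.
Path 2: U → F ← J → K → X ← T
  J is a fork here and J is conditioned on, so the path is blocked at J.
Path 3: U → F → X ← T
  F is a chain here and F is conditioned on, so the path is blocked at F.
Path 4: U → F → X ← K ← J → T
  F is a chain here and F is conditioned on, so the path is blocked at F.
All paths are blocked; U ⊥ T | {F, J, N} holds.

Yes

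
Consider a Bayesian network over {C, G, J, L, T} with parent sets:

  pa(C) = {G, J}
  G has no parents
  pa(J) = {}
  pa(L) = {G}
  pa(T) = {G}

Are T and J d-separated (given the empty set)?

Yes — T and J are d-separated given ∅.

There is one path between T and J:
Path 1: T ← G → C ← J
  C is a collider here and neither C nor any of its descendants is conditioned on, so the collider stays closed — the path is blocked at C.
Every path is blocked, so T and J are d-separated given ∅.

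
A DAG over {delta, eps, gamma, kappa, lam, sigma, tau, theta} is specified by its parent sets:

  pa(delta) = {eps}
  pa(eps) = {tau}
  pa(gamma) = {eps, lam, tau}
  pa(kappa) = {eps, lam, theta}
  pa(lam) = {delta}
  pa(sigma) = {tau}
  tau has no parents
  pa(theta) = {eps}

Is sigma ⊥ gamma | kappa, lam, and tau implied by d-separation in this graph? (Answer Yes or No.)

Yes — sigma and gamma are d-separated given {kappa, lam, tau}.

Enumerating the 5 paths from sigma to gamma and testing each for blocking by {kappa, lam, tau}:
Path 1: sigma ← tau → eps → kappa ← lam → gamma
  tau is a fork here and tau is conditioned on, so the path is blocked at tau.
Path 2: sigma ← tau → eps → gamma
  tau is a fork here and tau is conditioned on, so the path is blocked at tau.
Path 3: sigma ← tau → eps → delta → lam → gamma
  tau is a fork here and tau is conditioned on, so the path is blocked at tau.
Path 4: sigma ← tau → eps → theta → kappa ← lam → gamma
  tau is a fork here and tau is conditioned on, so the path is blocked at tau.
Path 5: sigma ← tau → gamma
  tau is a fork here and tau is conditioned on, so the path is blocked at tau.
Every path is blocked, so sigma and gamma are d-separated given {kappa, lam, tau}.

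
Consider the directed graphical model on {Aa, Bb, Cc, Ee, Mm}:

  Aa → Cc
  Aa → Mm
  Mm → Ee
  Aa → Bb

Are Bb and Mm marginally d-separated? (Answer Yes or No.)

Only one path connects Bb and Mm:
Path 1: Bb ← Aa → Mm
  Aa is a fork and Aa is not conditioned on — no node blocks this path, so it is active.
Because an active path exists, Bb and Mm are not d-separated.

No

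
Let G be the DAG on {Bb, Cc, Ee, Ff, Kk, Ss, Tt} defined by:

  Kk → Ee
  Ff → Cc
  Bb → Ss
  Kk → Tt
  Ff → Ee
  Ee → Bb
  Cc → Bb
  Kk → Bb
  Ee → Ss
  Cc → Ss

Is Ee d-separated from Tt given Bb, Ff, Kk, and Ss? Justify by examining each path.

We examine all 6 paths between Ee and Tt:
Path 1: Ee ← Kk → Tt
  Kk is a fork here and Kk is conditioned on, so the path is blocked at Kk.
Path 2: Ee → Ss ← Cc → Bb ← Kk → Tt
  Kk is a fork here and Kk is conditioned on, so the path is blocked at Kk.
Path 3: Ee → Ss ← Bb ← Kk → Tt
  Bb is a chain here and Bb is conditioned on, so the path is blocked at Bb.
Path 4: Ee ← Ff → Cc → Ss ← Bb ← Kk → Tt
  Ff is a fork here and Ff is conditioned on, so the path is blocked at Ff.
Path 5: Ee ← Ff → Cc → Bb ← Kk → Tt
  Ff is a fork here and Ff is conditioned on, so the path is blocked at Ff.
Path 6: Ee → Bb ← Kk → Tt
  Kk is a fork here and Kk is conditioned on, so the path is blocked at Kk.
Since every path is blocked, d-separation holds.

Yes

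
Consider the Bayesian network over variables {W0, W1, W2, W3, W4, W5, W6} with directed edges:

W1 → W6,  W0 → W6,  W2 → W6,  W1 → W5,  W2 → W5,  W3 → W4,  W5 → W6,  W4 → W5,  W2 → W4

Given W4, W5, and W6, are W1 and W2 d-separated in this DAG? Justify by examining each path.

No

There are 6 undirected paths between W1 and W2; checking each against the conditioning set {W4, W5, W6}:
  1. W1 → W5 → W6 ← W2 — W5:chain[blocks]; W6:collider[open] ⇒ blocked
  2. W1 → W5 ← W2 — W5:collider[open] ⇒ active
  3. W1 → W5 ← W4 ← W2 — W5:collider[open]; W4:chain[blocks] ⇒ blocked
  4. W1 → W6 ← W5 ← W2 — W6:collider[open]; W5:chain[blocks] ⇒ blocked
  5. W1 → W6 ← W5 ← W4 ← W2 — W6:collider[open]; W5:chain[blocks]; W4:chain[blocks] ⇒ blocked
  6. W1 → W6 ← W2 — W6:collider[open] ⇒ active
At least one path is unblocked, so d-separation fails.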